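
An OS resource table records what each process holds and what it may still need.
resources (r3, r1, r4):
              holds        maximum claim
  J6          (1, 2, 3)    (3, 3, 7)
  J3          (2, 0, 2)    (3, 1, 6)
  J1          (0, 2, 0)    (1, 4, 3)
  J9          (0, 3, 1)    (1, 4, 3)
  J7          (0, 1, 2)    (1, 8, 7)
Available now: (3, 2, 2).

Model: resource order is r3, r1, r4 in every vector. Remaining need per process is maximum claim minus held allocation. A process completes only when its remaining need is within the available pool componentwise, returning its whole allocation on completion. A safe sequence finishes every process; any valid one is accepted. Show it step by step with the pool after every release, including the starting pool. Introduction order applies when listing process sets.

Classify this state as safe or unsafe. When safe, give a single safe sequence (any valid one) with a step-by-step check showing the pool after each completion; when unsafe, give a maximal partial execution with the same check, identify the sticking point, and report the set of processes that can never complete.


UNSAFE.
Key observation: after J9, J1 complete, (3, 7, 3) is the best the pool ever gets, yet each leftover process wants more r4.
Going as far as possible: J9, J1; after that, nothing fits. Step-by-step check:
  pool = (3, 2, 2)
  J9: need (1, 1, 2) fits (3, 2, 2); releases (0, 3, 1), pool now (3, 5, 3)
  J1: need (1, 2, 3) fits (3, 5, 3); releases (0, 2, 0), pool now (3, 7, 3)
  J6 cannot run: need (2, 1, 4) vs free (3, 7, 3) (insufficient r4)
  J3 cannot run: need (1, 1, 4) vs free (3, 7, 3) (insufficient r4)
  J7 cannot run: need (1, 7, 5) vs free (3, 7, 3) (insufficient r4)
Permanently blocked: J6, J3 and J7.


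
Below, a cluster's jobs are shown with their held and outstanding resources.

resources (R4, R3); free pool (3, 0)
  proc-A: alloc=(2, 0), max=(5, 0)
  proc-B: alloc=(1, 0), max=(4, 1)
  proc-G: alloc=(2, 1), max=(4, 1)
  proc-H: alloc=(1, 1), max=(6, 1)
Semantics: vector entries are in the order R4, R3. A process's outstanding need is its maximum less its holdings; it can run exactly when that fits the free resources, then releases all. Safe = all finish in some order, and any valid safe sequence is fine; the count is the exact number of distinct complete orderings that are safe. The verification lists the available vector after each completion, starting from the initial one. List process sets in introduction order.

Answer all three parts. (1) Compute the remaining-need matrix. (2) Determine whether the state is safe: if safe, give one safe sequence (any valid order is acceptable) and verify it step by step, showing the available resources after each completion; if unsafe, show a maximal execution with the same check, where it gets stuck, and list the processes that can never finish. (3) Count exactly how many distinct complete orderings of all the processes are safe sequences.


(1) Need matrix, components ordered R4, R3:
  proc-A: (3, 0)
  proc-B: (3, 1)
  proc-G: (2, 0)
  proc-H: (5, 0)
(2) SAFE, for example via the order proc-A, proc-G, proc-B, proc-H.
Key observation: proc-A is the earliest step where a requested resource binds exactly: need (3, 0), pool (3, 0) at its turn.
Walking it through:
  pool = (3, 0)
  proc-A: need (3, 0) fits (3, 0); releases (2, 0), pool now (5, 0)
  proc-G: need (2, 0) fits (5, 0); releases (2, 1), pool now (7, 1)
  proc-B: need (3, 1) fits (7, 1); releases (1, 0), pool now (8, 1)
  proc-H: need (5, 0) fits (8, 1); releases (1, 1), pool now (9, 2)
(3) Precisely 10 of the possible complete orderings are safe sequences.


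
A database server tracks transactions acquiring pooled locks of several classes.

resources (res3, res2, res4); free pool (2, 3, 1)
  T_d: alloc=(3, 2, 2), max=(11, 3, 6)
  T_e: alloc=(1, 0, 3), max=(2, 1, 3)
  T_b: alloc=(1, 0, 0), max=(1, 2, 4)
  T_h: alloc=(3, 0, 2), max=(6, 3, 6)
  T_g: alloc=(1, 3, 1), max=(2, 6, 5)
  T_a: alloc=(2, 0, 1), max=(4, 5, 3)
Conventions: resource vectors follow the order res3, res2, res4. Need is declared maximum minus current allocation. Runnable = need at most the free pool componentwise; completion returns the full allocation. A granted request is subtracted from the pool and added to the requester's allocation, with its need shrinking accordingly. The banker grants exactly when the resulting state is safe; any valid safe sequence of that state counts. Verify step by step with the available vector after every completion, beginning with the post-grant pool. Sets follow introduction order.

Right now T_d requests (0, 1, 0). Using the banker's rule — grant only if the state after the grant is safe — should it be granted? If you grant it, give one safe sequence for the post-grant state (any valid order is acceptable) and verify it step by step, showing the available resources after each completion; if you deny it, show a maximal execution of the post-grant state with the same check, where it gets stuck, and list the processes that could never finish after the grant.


DENY: after the grant no complete ordering would exist.
Key observation: after T_e, T_b the pool peaks at (4, 2, 4), and each blocked process is short somewhere: T_d on res3; T_h on res2; T_g on res2; T_a on res2.
On the post-grant state, T_e, T_b is a maximal run — nothing extends it. Verifying each step:
  pool = (2, 2, 1)
  T_e: need (1, 1, 0) fits (2, 2, 1); releases (1, 0, 3), pool now (3, 2, 4)
  T_b: need (0, 2, 4) fits (3, 2, 4); releases (1, 0, 0), pool now (4, 2, 4)
  blocked: T_d wants (8, 0, 4), pool (4, 2, 4) — not enough res3
  blocked: T_h wants (3, 3, 4), pool (4, 2, 4) — not enough res2
  blocked: T_g wants (1, 3, 4), pool (4, 2, 4) — not enough res2
  blocked: T_a wants (2, 5, 2), pool (4, 2, 4) — not enough res2
Had the request been granted, T_d, T_h, T_g and T_a could never finish.


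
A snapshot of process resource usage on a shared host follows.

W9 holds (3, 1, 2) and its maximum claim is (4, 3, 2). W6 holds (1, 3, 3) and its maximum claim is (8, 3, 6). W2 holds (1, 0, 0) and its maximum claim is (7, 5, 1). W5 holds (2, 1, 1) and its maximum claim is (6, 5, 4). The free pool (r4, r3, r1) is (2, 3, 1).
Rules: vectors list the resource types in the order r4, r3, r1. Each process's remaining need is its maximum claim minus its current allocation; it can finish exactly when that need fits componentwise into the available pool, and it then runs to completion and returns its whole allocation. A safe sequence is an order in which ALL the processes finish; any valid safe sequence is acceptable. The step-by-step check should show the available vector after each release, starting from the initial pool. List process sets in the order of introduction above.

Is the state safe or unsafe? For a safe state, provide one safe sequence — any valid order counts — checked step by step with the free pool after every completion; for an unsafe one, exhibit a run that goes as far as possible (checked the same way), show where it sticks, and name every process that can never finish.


The state is SAFE; one workable sequence: W9, W5, W2, W6.
Key observation: W5 is the earliest step where a requested resource binds exactly: need (4, 4, 3), pool (5, 4, 3) at its turn.
Check, step by step:
  pool = (2, 3, 1)
  W9 needs (1, 2, 0) <= (2, 3, 1) -> finishes; pool += (3, 1, 2) = (5, 4, 3)
  W5 needs (4, 4, 3) <= (5, 4, 3) -> finishes; pool += (2, 1, 1) = (7, 5, 4)
  W2 needs (6, 5, 1) <= (7, 5, 4) -> finishes; pool += (1, 0, 0) = (8, 5, 4)
  W6 needs (7, 0, 3) <= (8, 5, 4) -> finishes; pool += (1, 3, 3) = (9, 8, 7)


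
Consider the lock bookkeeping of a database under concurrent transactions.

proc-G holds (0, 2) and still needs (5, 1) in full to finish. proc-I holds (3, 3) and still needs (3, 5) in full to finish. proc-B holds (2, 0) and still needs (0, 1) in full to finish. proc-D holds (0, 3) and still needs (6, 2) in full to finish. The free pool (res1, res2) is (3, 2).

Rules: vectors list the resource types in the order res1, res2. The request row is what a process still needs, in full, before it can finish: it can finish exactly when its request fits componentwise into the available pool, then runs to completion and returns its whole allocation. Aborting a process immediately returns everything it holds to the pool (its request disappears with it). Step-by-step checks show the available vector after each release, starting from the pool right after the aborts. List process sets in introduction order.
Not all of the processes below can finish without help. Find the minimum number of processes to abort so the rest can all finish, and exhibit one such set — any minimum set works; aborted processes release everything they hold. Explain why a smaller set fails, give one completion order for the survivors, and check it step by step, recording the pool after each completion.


Minimum abort set: proc-D.
Key observation: the deadlocked proc-I becomes finishable only because proc-D released (0, 3); it completes at step 1 below.
No smaller set exists: with zero aborts the deadlock remains.
One survivor order: proc-I, proc-B, proc-G. Verifying each step (post-abort pool first):
  pool = (3, 5)
  proc-I needs (3, 5) <= (3, 5) -> finishes; pool += (3, 3) = (6, 8)
  proc-B needs (0, 1) <= (6, 8) -> finishes; pool += (2, 0) = (8, 8)
  proc-G needs (5, 1) <= (8, 8) -> finishes; pool += (0, 2) = (8, 10)


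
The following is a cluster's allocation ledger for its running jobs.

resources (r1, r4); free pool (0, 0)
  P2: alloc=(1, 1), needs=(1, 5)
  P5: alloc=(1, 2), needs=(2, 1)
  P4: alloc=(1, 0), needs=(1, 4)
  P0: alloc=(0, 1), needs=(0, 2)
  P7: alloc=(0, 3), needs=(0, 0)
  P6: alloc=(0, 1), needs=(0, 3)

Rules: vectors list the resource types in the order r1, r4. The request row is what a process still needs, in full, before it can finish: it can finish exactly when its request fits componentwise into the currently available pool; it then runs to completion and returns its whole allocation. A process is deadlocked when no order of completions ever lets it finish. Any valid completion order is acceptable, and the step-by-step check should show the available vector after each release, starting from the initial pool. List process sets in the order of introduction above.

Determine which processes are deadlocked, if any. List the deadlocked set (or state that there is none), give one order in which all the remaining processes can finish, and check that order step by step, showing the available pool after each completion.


Deadlocked: P2, P5 and P4.
Key observation: once P7, P6, P0 finish, the pool peaks at (0, 5) — and every remaining process still needs more r1 than that.
The rest can finish in the order P7, P6, P0. Step-by-step check:
  pool = (0, 0)
  P7 needs (0, 0) <= (0, 0) -> finishes; pool += (0, 3) = (0, 3)
  P6 needs (0, 3) <= (0, 3) -> finishes; pool += (0, 1) = (0, 4)
  P0 needs (0, 2) <= (0, 4) -> finishes; pool += (0, 1) = (0, 5)
The blocked processes can never fit:
  P2 cannot run: need (1, 5) vs free (0, 5) (insufficient r1)
  P5 cannot run: need (2, 1) vs free (0, 5) (insufficient r1)
  P4 cannot run: need (1, 4) vs free (0, 5) (insufficient r1)


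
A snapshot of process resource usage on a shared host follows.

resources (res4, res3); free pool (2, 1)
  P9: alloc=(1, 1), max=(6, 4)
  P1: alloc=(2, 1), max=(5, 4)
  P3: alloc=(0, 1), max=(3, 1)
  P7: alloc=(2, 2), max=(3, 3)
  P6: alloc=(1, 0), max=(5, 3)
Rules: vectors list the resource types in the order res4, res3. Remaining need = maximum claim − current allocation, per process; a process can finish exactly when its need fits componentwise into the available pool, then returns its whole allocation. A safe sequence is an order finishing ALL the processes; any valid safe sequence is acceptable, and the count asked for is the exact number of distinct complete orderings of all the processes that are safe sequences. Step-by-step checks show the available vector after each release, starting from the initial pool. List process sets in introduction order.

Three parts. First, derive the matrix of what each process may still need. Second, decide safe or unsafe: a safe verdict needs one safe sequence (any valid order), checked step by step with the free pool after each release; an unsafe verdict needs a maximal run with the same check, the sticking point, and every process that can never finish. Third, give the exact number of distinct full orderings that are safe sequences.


(1) Remaining need (order res4, res3):
  P9: (5, 3)
  P1: (3, 3)
  P3: (3, 0)
  P7: (1, 1)
  P6: (4, 3)
(2) SAFE. One safe sequence: P7, P1, P9, P3, P6.
Key observation: reading the order forward, P7 is the first process whose need (1, 1) meets the free pool (2, 1) exactly on a resource it requests.
Walking it through:
  pool = (2, 1)
  P7: need (1, 1) fits (2, 1); releases (2, 2), pool now (4, 3)
  P1: need (3, 3) fits (4, 3); releases (2, 1), pool now (6, 4)
  P9: need (5, 3) fits (6, 4); releases (1, 1), pool now (7, 5)
  P3: need (3, 0) fits (7, 5); releases (0, 1), pool now (7, 6)
  P6: need (4, 3) fits (7, 6); releases (1, 0), pool now (8, 6)
(3) Exactly 16 of the possible complete orderings are safe sequences.


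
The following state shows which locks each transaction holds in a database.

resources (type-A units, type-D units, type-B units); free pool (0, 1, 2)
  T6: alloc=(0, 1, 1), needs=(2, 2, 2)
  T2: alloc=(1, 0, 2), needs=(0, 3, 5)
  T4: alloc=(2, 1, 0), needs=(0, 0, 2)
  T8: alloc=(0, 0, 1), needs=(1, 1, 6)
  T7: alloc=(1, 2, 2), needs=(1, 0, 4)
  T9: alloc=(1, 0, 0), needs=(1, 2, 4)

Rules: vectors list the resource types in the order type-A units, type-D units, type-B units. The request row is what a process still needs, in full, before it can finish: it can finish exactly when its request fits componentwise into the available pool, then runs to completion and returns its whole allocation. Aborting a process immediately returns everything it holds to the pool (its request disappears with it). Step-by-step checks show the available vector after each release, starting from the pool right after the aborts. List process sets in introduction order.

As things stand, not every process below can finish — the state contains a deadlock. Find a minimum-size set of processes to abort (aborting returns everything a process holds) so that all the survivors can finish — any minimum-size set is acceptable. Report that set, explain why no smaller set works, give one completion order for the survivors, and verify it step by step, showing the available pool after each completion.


Abort T2.
Key observation: aborting T2 returns (1, 0, 2), and T7 — hopeless before — runs at step 1 with the returned capacity in the pool.
No smaller set exists: with zero aborts the deadlock remains.
The survivors complete as T7, T8, T9, T6, T4. Verifying each step (starting from the post-abort pool):
  pool = (1, 1, 4)
  T7: need (1, 0, 4) fits (1, 1, 4); releases (1, 2, 2), pool now (2, 3, 6)
  T8: need (1, 1, 6) fits (2, 3, 6); releases (0, 0, 1), pool now (2, 3, 7)
  T9: need (1, 2, 4) fits (2, 3, 7); releases (1, 0, 0), pool now (3, 3, 7)
  T6: need (2, 2, 2) fits (3, 3, 7); releases (0, 1, 1), pool now (3, 4, 8)
  T4: need (0, 0, 2) fits (3, 4, 8); releases (2, 1, 0), pool now (5, 5, 8)


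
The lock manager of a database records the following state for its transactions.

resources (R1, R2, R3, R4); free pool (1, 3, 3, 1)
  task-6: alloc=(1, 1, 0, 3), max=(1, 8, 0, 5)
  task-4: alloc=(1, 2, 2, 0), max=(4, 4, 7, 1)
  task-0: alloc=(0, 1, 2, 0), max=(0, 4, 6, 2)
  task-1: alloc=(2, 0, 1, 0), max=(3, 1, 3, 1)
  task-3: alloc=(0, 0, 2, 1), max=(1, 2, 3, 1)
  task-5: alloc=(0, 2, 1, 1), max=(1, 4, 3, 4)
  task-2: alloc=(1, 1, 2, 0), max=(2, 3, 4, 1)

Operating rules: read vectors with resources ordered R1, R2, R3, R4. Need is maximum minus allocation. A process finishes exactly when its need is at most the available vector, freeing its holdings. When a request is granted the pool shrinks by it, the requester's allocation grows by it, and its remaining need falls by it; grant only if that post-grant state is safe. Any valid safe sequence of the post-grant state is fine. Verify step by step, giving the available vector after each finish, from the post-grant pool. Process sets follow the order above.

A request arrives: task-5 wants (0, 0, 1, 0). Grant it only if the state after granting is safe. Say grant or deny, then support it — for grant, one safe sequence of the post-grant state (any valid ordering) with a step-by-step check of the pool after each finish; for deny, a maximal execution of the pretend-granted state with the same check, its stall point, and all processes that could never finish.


GRANT: granting preserves safety; a valid post-grant sequence is task-3, task-2, task-1, task-0, task-4, task-6, task-5.
Key observation: the transfer keeps a workable pool ((1, 3, 2, 1)); task-3 starts the safe sequence.
Verifying the post-grant state step by step:
  pool = (1, 3, 2, 1)
  task-3: need (1, 2, 1, 0) fits (1, 3, 2, 1); releases (0, 0, 2, 1), pool now (1, 3, 4, 2)
  task-2: need (1, 2, 2, 1) fits (1, 3, 4, 2); releases (1, 1, 2, 0), pool now (2, 4, 6, 2)
  task-1: need (1, 1, 2, 1) fits (2, 4, 6, 2); releases (2, 0, 1, 0), pool now (4, 4, 7, 2)
  task-0: need (0, 3, 4, 2) fits (4, 4, 7, 2); releases (0, 1, 2, 0), pool now (4, 5, 9, 2)
  task-4: need (3, 2, 5, 1) fits (4, 5, 9, 2); releases (1, 2, 2, 0), pool now (5, 7, 11, 2)
  task-6: need (0, 7, 0, 2) fits (5, 7, 11, 2); releases (1, 1, 0, 3), pool now (6, 8, 11, 5)
  task-5: need (1, 2, 1, 3) fits (6, 8, 11, 5); releases (0, 2, 2, 1), pool now (6, 10, 13, 6)


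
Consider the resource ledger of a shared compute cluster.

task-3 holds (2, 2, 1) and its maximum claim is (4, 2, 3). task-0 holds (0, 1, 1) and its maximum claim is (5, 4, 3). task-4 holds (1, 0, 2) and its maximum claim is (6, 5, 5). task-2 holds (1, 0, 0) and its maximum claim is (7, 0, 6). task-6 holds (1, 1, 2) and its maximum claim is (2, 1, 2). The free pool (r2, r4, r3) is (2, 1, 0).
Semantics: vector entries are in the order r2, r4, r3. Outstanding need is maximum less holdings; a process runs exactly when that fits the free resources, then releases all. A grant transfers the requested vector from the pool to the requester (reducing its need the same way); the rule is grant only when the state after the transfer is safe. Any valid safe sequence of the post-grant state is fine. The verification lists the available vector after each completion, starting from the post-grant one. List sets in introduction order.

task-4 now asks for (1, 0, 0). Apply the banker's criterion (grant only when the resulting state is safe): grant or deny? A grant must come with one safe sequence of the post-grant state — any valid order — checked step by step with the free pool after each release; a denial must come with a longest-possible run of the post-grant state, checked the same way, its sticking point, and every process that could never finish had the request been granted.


DENY: after the grant no complete ordering would exist.
Key observation: after task-6, task-3 the pool peaks at (4, 4, 3), and each blocked process is short somewhere: task-0 on r2; task-4 on r4; task-2 on r2, r3.
After a pretend grant, a maximal execution: task-6, task-3 — then nothing else fits. Step-by-step check:
  pool = (1, 1, 0)
  task-6 needs (1, 0, 0) <= (1, 1, 0) -> finishes; pool += (1, 1, 2) = (2, 2, 2)
  task-3 needs (2, 0, 2) <= (2, 2, 2) -> finishes; pool += (2, 2, 1) = (4, 4, 3)
  task-0 cannot run: need (5, 3, 2) vs free (4, 4, 3) (insufficient r2)
  task-4 cannot run: need (4, 5, 3) vs free (4, 4, 3) (insufficient r4)
  task-2 cannot run: need (6, 0, 6) vs free (4, 4, 3) (insufficient r2 and r3)
Had the request been granted, task-0, task-4 and task-2 could never finish.


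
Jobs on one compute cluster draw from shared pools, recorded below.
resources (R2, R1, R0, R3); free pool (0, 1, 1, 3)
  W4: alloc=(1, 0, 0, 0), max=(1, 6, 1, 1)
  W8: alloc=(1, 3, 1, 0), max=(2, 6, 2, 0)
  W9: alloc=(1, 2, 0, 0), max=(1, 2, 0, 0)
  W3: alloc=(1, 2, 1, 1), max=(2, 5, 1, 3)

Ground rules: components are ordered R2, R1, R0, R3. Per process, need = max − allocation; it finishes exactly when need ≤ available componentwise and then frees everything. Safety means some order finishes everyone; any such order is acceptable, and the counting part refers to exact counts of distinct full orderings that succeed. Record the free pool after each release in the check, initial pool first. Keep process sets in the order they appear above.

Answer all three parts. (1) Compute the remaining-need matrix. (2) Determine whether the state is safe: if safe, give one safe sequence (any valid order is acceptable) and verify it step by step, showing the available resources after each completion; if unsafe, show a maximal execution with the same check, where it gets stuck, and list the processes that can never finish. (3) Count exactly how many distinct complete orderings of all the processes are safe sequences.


(1) Remaining need (order R2, R1, R0, R3):
  W4: (0, 6, 1, 1)
  W8: (1, 3, 1, 0)
  W9: (0, 0, 0, 0)
  W3: (1, 3, 0, 2)
(2) SAFE, for example via the order W9, W3, W8, W4.
Key observation: the order's first zero-slack moment is W3 ((1, 3, 0, 2) needed, (1, 3, 1, 3) free — a requested resource with nothing to spare).
Check, step by step:
  pool = (0, 1, 1, 3)
  run W9 (needs (0, 0, 0, 0), free (0, 1, 1, 3)); after release of (1, 2, 0, 0) the pool is (1, 3, 1, 3)
  run W3 (needs (1, 3, 0, 2), free (1, 3, 1, 3)); after release of (1, 2, 1, 1) the pool is (2, 5, 2, 4)
  run W8 (needs (1, 3, 1, 0), free (2, 5, 2, 4)); after release of (1, 3, 1, 0) the pool is (3, 8, 3, 4)
  run W4 (needs (0, 6, 1, 1), free (3, 8, 3, 4)); after release of (1, 0, 0, 0) the pool is (4, 8, 3, 4)
(3) Precisely 3 of the possible complete orderings are safe sequences.


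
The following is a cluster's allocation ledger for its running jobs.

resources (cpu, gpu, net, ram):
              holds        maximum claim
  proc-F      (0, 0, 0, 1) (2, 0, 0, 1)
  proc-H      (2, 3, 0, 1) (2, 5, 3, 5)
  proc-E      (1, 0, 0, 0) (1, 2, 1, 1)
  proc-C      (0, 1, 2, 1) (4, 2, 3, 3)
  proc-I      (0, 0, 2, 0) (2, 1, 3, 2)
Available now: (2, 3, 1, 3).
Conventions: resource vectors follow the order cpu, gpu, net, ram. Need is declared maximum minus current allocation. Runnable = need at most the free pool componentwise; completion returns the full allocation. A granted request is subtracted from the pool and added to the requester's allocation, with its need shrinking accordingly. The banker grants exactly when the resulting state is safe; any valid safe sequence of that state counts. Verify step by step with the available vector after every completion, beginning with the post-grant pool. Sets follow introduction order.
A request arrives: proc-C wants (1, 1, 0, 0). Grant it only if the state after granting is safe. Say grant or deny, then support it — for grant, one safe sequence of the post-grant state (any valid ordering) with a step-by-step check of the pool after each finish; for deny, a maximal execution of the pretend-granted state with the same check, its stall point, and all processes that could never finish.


GRANT: granting preserves safety; a valid post-grant sequence is proc-E, proc-I, proc-F, proc-H, proc-C.
Key observation: with (1, 2, 1, 3) left after the transfer, proc-E can run at once — the state stays safe.
Verifying the post-grant state step by step:
  pool = (1, 2, 1, 3)
  proc-E needs (0, 2, 1, 1) <= (1, 2, 1, 3) -> finishes; pool += (1, 0, 0, 0) = (2, 2, 1, 3)
  proc-I needs (2, 1, 1, 2) <= (2, 2, 1, 3) -> finishes; pool += (0, 0, 2, 0) = (2, 2, 3, 3)
  proc-F needs (2, 0, 0, 0) <= (2, 2, 3, 3) -> finishes; pool += (0, 0, 0, 1) = (2, 2, 3, 4)
  proc-H needs (0, 2, 3, 4) <= (2, 2, 3, 4) -> finishes; pool += (2, 3, 0, 1) = (4, 5, 3, 5)
  proc-C needs (3, 0, 1, 2) <= (4, 5, 3, 5) -> finishes; pool += (1, 2, 2, 1) = (5, 7, 5, 6)


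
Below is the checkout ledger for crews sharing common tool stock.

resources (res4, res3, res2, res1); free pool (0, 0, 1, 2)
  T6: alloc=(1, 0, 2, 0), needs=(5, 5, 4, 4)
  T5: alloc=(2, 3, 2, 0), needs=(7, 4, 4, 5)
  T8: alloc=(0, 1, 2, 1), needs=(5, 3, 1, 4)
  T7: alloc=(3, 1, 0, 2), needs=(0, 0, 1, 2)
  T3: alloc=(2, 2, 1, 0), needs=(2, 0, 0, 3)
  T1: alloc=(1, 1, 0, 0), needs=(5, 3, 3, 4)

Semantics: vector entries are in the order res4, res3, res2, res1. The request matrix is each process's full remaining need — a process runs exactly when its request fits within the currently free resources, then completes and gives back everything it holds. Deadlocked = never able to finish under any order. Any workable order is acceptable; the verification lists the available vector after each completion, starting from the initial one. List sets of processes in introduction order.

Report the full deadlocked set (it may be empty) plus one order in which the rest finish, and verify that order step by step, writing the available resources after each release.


No process is deadlocked.
Key observation: no deadlock: T7 fits now, and the freed resources carry the rest through.
The rest can finish in the order T7, T3, T8, T1, T6, T5. Verifying each step:
  pool = (0, 0, 1, 2)
  T7 needs (0, 0, 1, 2) <= (0, 0, 1, 2) -> finishes; pool += (3, 1, 0, 2) = (3, 1, 1, 4)
  T3 needs (2, 0, 0, 3) <= (3, 1, 1, 4) -> finishes; pool += (2, 2, 1, 0) = (5, 3, 2, 4)
  T8 needs (5, 3, 1, 4) <= (5, 3, 2, 4) -> finishes; pool += (0, 1, 2, 1) = (5, 4, 4, 5)
  T1 needs (5, 3, 3, 4) <= (5, 4, 4, 5) -> finishes; pool += (1, 1, 0, 0) = (6, 5, 4, 5)
  T6 needs (5, 5, 4, 4) <= (6, 5, 4, 5) -> finishes; pool += (1, 0, 2, 0) = (7, 5, 6, 5)
  T5 needs (7, 4, 4, 5) <= (7, 5, 6, 5) -> finishes; pool += (2, 3, 2, 0) = (9, 8, 8, 5)


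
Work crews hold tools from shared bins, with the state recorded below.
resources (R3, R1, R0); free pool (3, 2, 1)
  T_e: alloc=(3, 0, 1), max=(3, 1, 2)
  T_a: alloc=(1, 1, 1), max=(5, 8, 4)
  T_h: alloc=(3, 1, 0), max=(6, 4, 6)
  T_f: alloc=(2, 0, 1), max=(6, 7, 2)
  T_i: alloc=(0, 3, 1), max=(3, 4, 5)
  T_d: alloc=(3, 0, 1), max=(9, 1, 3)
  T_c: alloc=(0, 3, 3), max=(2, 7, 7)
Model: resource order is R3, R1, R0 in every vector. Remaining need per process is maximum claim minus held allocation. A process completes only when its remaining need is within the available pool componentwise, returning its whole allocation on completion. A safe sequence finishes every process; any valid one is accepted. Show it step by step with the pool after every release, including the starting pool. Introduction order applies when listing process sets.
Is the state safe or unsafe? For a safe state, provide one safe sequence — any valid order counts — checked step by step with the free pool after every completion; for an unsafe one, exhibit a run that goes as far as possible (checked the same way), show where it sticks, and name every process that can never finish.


UNSAFE.
Key observation: after T_e, T_d the pool peaks at (9, 2, 3), and each blocked process is short somewhere: T_a on R1; T_h on R1, R0; T_f on R1; T_i on R0; T_c on R1, R0.
Going as far as possible: T_e, T_d; after that, nothing fits. Walking it through:
  pool = (3, 2, 1)
  run T_e (needs (0, 1, 1), free (3, 2, 1)); after release of (3, 0, 1) the pool is (6, 2, 2)
  run T_d (needs (6, 1, 2), free (6, 2, 2)); after release of (3, 0, 1) the pool is (9, 2, 3)
  T_a still needs (4, 7, 3) but only (9, 2, 3) is free — short on R1
  T_h still needs (3, 3, 6) but only (9, 2, 3) is free — short on R1 and R0
  T_f still needs (4, 7, 1) but only (9, 2, 3) is free — short on R1
  T_i still needs (3, 1, 4) but only (9, 2, 3) is free — short on R0
  T_c still needs (2, 4, 4) but only (9, 2, 3) is free — short on R1 and R0
Never able to finish: T_a, T_h, T_f, T_i and T_c.


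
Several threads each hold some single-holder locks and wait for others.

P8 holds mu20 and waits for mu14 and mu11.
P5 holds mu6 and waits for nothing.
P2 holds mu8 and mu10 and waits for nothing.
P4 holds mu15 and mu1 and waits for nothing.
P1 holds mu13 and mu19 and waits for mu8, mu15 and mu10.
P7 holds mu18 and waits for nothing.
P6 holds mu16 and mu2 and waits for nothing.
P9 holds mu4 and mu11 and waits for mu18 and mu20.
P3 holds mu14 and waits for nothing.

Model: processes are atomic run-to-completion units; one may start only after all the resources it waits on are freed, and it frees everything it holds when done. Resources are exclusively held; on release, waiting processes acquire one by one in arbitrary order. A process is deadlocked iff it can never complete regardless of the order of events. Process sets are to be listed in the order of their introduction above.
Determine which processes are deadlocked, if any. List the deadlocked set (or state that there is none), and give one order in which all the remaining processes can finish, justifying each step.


Deadlocked: P8 and P9.
Key observation: the waits loop around P8 -> P9 -> P8 with no way out; no other process is dragged down with it.
The rest can finish in the order P2, P7, P3, P5, P4, P1, P6.
Verifying each step:
  run P2 (it waits on nothing); releases mu8 and mu10
  run P7 (it waits on nothing); releases mu18
  run P3 (it waits on nothing); releases mu14
  run P5 (it waits on nothing); releases mu6
  run P4 (it waits on nothing); releases mu15 and mu1
  run P1 (all its waits — mu8, mu15 and mu10 — are resolved); releases mu13 and mu19
  run P6 (it waits on nothing); releases mu16 and mu2


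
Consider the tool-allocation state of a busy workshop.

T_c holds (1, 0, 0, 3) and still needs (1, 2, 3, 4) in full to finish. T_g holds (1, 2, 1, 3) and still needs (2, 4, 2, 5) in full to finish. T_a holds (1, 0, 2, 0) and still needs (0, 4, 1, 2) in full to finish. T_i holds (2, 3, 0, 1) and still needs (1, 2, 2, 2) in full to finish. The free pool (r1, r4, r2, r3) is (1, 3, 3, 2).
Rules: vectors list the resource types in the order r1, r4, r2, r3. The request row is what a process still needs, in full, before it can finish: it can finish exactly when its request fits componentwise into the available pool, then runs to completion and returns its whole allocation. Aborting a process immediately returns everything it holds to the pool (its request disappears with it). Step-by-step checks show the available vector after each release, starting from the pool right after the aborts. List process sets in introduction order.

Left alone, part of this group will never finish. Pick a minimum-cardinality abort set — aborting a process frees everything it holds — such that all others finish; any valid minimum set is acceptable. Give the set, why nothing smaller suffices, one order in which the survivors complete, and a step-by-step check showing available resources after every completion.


Minimum abort set: T_g.
Key observation: no ordering could ever have run T_c before the abort of T_g; with (1, 2, 1, 3) back in the pool it fits at step 2.
Minimality: the empty abort set fails — the state is deadlocked as it stands.
One survivor order: T_a, T_c, T_i. Step-by-step check (post-abort pool first):
  pool = (2, 5, 4, 5)
  run T_a (needs (0, 4, 1, 2), free (2, 5, 4, 5)); after release of (1, 0, 2, 0) the pool is (3, 5, 6, 5)
  run T_c (needs (1, 2, 3, 4), free (3, 5, 6, 5)); after release of (1, 0, 0, 3) the pool is (4, 5, 6, 8)
  run T_i (needs (1, 2, 2, 2), free (4, 5, 6, 8)); after release of (2, 3, 0, 1) the pool is (6, 8, 6, 9)


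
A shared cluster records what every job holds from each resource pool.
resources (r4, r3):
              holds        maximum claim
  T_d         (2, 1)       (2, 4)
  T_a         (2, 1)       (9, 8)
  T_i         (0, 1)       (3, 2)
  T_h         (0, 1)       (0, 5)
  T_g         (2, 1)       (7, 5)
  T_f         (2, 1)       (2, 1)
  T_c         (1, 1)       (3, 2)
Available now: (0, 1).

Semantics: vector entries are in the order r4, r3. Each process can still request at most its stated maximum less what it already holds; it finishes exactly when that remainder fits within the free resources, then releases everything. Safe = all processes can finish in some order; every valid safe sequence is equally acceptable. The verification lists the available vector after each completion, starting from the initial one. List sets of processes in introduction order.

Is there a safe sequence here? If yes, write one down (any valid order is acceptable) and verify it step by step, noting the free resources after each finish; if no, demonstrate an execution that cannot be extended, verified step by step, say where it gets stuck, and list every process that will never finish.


SAFE, for example via the order T_f, T_c, T_d, T_h, T_g, T_i, T_a.
Key observation: T_c marks the first exact bind of the order: its need (2, 1) fits the free (2, 2) with zero slack on a requested resource.
Verifying each step:
  pool = (0, 1)
  run T_f (needs (0, 0), free (0, 1)); after release of (2, 1) the pool is (2, 2)
  run T_c (needs (2, 1), free (2, 2)); after release of (1, 1) the pool is (3, 3)
  run T_d (needs (0, 3), free (3, 3)); after release of (2, 1) the pool is (5, 4)
  run T_h (needs (0, 4), free (5, 4)); after release of (0, 1) the pool is (5, 5)
  run T_g (needs (5, 4), free (5, 5)); after release of (2, 1) the pool is (7, 6)
  run T_i (needs (3, 1), free (7, 6)); after release of (0, 1) the pool is (7, 7)
  run T_a (needs (7, 7), free (7, 7)); after release of (2, 1) the pool is (9, 8)


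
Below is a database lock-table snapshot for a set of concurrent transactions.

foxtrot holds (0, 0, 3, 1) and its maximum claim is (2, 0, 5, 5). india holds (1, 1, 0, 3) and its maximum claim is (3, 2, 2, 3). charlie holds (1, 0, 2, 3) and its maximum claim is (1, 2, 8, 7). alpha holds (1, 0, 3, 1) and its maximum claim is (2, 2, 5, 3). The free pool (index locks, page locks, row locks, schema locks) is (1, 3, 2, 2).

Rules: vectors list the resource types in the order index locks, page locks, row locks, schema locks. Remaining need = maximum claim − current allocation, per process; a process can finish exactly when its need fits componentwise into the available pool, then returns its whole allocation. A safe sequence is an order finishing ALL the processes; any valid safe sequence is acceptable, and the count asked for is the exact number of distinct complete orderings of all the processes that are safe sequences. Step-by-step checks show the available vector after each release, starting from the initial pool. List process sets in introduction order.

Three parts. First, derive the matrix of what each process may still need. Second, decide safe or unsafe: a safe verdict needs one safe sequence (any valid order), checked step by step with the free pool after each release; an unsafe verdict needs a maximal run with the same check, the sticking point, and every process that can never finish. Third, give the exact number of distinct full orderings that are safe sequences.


(1) Outstanding need per process (order index locks, page locks, row locks, schema locks):
  foxtrot: (2, 0, 2, 4)
  india: (2, 1, 2, 0)
  charlie: (0, 2, 6, 4)
  alpha: (1, 2, 2, 2)
(2) SAFE. One safe sequence: alpha, india, foxtrot, charlie.
Key observation: the first exact fit in this order is alpha — it needs (1, 2, 2, 2) with (1, 3, 2, 2) free, meeting a requested resource to the last unit.
Walking it through:
  pool = (1, 3, 2, 2)
  run alpha (needs (1, 2, 2, 2), free (1, 3, 2, 2)); after release of (1, 0, 3, 1) the pool is (2, 3, 5, 3)
  run india (needs (2, 1, 2, 0), free (2, 3, 5, 3)); after release of (1, 1, 0, 3) the pool is (3, 4, 5, 6)
  run foxtrot (needs (2, 0, 2, 4), free (3, 4, 5, 6)); after release of (0, 0, 3, 1) the pool is (3, 4, 8, 7)
  run charlie (needs (0, 2, 6, 4), free (3, 4, 8, 7)); after release of (1, 0, 2, 3) the pool is (4, 4, 10, 10)
(3) Precisely 1 of the possible complete orderings is a safe sequence.


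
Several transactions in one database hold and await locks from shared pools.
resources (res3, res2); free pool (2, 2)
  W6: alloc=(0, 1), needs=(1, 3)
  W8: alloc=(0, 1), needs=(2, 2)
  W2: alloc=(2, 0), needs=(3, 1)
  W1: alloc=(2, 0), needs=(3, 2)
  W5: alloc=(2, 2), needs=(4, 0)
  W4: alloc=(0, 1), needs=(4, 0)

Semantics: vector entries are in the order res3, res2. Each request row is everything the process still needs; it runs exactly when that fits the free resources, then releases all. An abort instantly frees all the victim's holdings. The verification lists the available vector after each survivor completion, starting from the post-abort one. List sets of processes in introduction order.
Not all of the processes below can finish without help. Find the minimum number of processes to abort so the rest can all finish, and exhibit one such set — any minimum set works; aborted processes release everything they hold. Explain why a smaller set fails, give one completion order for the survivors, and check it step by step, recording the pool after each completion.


The answer: abort W5.
Key observation: W4 had no path to completion before; after the abort of W5 ((2, 2) returned), step 1 is where it fits.
No smaller set exists: with zero aborts the deadlock remains.
One survivor order: W4, W8, W1, W6, W2. Verifying each step (post-abort pool first):
  pool = (4, 4)
  W4 needs (4, 0) <= (4, 4) -> finishes; pool += (0, 1) = (4, 5)
  W8 needs (2, 2) <= (4, 5) -> finishes; pool += (0, 1) = (4, 6)
  W1 needs (3, 2) <= (4, 6) -> finishes; pool += (2, 0) = (6, 6)
  W6 needs (1, 3) <= (6, 6) -> finishes; pool += (0, 1) = (6, 7)
  W2 needs (3, 1) <= (6, 7) -> finishes; pool += (2, 0) = (8, 7)


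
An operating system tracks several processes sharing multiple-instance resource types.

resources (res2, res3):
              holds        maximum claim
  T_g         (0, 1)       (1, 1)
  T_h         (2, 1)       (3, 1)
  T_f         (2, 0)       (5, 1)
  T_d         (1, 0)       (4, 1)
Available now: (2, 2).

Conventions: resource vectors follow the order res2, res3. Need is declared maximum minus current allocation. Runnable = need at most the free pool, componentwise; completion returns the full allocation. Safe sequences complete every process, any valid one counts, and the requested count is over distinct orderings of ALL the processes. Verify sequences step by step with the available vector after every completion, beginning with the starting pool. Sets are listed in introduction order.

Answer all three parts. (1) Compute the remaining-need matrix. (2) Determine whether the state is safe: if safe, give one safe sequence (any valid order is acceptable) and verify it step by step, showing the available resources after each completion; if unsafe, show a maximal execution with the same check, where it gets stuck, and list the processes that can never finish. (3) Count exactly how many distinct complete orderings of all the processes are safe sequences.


(1) Outstanding need per process (order res2, res3):
  T_g: (1, 0)
  T_h: (1, 0)
  T_f: (3, 1)
  T_d: (3, 1)
(2) SAFE. One safe sequence: T_h, T_g, T_f, T_d.
Key observation: nothing binds to the last unit here — the tightest requested-resource margin is 1, first seen at T_h ((1, 0) against (2, 2)).
Verifying each step:
  pool = (2, 2)
  T_h needs (1, 0) <= (2, 2) -> finishes; pool += (2, 1) = (4, 3)
  T_g needs (1, 0) <= (4, 3) -> finishes; pool += (0, 1) = (4, 4)
  T_f needs (3, 1) <= (4, 4) -> finishes; pool += (2, 0) = (6, 4)
  T_d needs (3, 1) <= (6, 4) -> finishes; pool += (1, 0) = (7, 4)
(3) Exactly 8 of the possible complete orderings are safe sequences.


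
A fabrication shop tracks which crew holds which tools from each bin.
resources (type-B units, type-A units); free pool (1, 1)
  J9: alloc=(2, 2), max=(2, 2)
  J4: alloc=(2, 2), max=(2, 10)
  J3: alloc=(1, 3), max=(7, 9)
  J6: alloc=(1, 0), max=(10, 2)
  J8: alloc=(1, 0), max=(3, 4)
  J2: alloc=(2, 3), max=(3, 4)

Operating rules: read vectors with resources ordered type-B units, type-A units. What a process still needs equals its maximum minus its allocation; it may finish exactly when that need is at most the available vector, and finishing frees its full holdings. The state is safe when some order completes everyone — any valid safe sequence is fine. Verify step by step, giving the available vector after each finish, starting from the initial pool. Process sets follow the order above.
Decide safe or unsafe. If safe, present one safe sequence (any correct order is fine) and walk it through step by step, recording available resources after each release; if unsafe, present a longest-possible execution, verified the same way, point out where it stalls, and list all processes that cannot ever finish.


The state is SAFE; one workable sequence: J2, J9, J8, J3, J4, J6.
Key observation: at J2 the run first touches a limit — (1, 1) against (1, 1), exact on a resource it actually requests.
Verifying each step:
  pool = (1, 1)
  J2: need (1, 1) fits (1, 1); releases (2, 3), pool now (3, 4)
  J9: need (0, 0) fits (3, 4); releases (2, 2), pool now (5, 6)
  J8: need (2, 4) fits (5, 6); releases (1, 0), pool now (6, 6)
  J3: need (6, 6) fits (6, 6); releases (1, 3), pool now (7, 9)
  J4: need (0, 8) fits (7, 9); releases (2, 2), pool now (9, 11)
  J6: need (9, 2) fits (9, 11); releases (1, 0), pool now (10, 11)
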